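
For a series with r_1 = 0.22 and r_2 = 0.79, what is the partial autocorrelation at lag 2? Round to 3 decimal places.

φ_{22} = (r_2 − r_1²) / (1 − r_1²)
r_1² = (0.22)² = 0.0484
Numerator = 0.79 − 0.0484 = 0.7416; denominator = 1 − 0.0484 = 0.9516
φ_{22} = 0.7416 / 0.9516 = 0.779

0.779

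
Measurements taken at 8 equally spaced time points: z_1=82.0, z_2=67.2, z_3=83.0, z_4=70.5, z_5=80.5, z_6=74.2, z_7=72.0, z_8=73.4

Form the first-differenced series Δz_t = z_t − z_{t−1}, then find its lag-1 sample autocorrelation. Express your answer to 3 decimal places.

-0.794

First differences Δz: -14.8, 15.8, -12.5, 10.0, -6.3, -2.2, 1.4
Mean of differences = -1.2286
Numerator Σ(Δz_t−Δz̄)(Δz_{t+1}−Δz̄) = -604.1722
Denominator Σ(Δz_t−Δz̄)² = 760.8543
r_1(Δz) = -604.1722 / 760.8543 = -0.794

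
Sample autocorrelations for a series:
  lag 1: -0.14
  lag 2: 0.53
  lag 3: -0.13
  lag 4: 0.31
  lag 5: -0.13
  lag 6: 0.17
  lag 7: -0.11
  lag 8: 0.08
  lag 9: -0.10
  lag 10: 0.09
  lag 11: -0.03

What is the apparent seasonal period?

The largest autocorrelation is r_2 = 0.53, with weaker echoes at lags 4 (0.31) and 6 (0.17); the remaining lags stay at or below 0.09.
The dominant spike at lag 2 indicates a seasonal period of 2.

2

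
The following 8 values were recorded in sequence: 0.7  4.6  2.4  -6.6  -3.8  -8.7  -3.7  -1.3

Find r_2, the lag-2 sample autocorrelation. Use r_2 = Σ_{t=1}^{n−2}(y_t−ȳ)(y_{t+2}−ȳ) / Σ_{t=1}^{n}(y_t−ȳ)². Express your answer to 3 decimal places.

0.016

Mean ȳ = (0.7 + 4.6 + 2.4 − 6.6 − 3.8 − 8.7 − 3.7 − 1.3)/8 = -2.0500
Deviations from mean: 2.7500, 6.6500, 4.4500, -4.5500, -1.7500, -6.6500, -1.6500, 0.7500
Numerator Σ_{t=1}^{6}(y_t−ȳ)(y_{t+2}−ȳ) = 2.3500
Denominator Σ(y_t−ȳ)² = 142.8600
r_2 = 2.3500 / 142.8600 = 0.016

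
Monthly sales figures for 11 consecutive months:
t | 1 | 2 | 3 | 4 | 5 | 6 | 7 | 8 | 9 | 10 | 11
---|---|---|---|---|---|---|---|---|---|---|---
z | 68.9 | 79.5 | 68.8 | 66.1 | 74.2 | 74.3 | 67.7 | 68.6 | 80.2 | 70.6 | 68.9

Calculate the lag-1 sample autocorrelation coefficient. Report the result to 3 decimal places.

Mean z̄ = (68.9 + 79.5 + 68.8 + 66.1 + 74.2 + 74.3 + 67.7 + 68.6 + 80.2 + 70.6 + 68.9)/11 = 71.6182
Numerator Σ_{t=1}^{10}(z_t−z̄)(z_{t+1}−z̄) = -65.9621
Denominator Σ(z_t−z̄)² = 228.2964
r_1 = -65.9621 / 228.2964 = -0.289

-0.289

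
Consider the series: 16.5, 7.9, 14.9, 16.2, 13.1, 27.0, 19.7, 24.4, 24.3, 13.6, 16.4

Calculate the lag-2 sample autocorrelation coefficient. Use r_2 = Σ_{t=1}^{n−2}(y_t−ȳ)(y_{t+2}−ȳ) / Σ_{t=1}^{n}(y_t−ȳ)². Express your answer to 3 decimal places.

0.148

Mean ȳ = (16.5 + 7.9 + 14.9 + 16.2 + 13.1 + 27.0 + 19.7 + 24.4 + 24.3 + 13.6 + 16.4)/11 = 17.6364
Numerator Σ_{t=1}^{9}(y_t−ȳ)(y_{t+2}−ȳ) = 48.2410
Denominator Σ(y_t−ȳ)² = 326.1255
r_2 = 48.2410 / 326.1255 = 0.148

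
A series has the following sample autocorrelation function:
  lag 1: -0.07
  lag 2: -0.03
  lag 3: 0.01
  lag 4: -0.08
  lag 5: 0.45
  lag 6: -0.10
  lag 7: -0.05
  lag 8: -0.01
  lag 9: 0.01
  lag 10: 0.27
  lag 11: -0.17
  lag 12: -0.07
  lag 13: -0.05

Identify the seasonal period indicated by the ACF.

The largest autocorrelation is r_5 = 0.45, with a weaker echo at lag 10 (0.27); the remaining lags stay at or below 0.01.
The dominant spike at lag 5 indicates a seasonal period of 5.

5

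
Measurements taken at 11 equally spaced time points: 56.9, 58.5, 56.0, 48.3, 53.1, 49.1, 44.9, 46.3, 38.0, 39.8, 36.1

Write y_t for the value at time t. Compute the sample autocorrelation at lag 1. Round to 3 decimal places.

0.641

Mean ȳ = (56.9 + 58.5 + 56.0 + 48.3 + 53.1 + 49.1 + 44.9 + 46.3 + 38.0 + 39.8 + 36.1)/11 = 47.9091
Numerator Σ_{t=1}^{10}(y_t−ȳ)(y_{t+1}−ȳ) = 385.6036
Denominator Σ(y_t−ȳ)² = 602.0291
r_1 = 385.6036 / 602.0291 = 0.641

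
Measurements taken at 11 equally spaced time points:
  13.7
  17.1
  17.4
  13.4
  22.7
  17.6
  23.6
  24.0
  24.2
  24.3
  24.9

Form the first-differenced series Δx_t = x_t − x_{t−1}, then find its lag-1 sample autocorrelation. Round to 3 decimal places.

First differences Δx: 3.4, 0.3, -4.0, 9.3, -5.1, 6.0, 0.4, 0.2, 0.1, 0.6
Mean of differences = 1.1200
Numerator Σ(Δx_t−Δx̄)(Δx_{t+1}−Δx̄) = -122.1684
Denominator Σ(Δx_t−Δx̄)² = 164.1760
r_1(Δx) = -122.1684 / 164.1760 = -0.744

-0.744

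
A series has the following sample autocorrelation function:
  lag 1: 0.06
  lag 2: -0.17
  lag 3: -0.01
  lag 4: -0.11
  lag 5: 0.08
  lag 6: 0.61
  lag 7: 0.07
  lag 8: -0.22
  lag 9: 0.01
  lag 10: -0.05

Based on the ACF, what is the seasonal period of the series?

6

The largest autocorrelation is r_6 = 0.61; the remaining lags stay at or below 0.08.
The dominant spike at lag 6 indicates a seasonal period of 6.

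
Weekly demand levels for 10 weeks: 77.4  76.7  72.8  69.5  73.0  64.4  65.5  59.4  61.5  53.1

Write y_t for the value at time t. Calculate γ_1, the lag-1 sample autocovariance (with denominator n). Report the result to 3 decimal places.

30.224

Mean ȳ = (77.4 + 76.7 + 72.8 + 69.5 + 73.0 + 64.4 + 65.5 + 59.4 + 61.5 + 53.1)/10 = 67.3300
Σ_{t=1}^{9}(y_t−ȳ)(y_{t+1}−ȳ) = 302.2371
γ_1 = 302.2371 / 10 = 30.224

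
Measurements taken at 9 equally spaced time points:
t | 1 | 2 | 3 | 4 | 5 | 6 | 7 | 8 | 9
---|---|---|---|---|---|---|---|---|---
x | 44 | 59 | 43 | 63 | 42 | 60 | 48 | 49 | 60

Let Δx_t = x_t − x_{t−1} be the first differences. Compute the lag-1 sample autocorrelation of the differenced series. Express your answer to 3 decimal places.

-0.829

First differences Δx: 15, -16, 20, -21, 18, -12, 1, 11
Mean of differences = 2.0000
Numerator Σ(Δx_t−Δx̄)(Δx_{t+1}−Δx̄) = -1559.0000
Denominator Σ(Δx_t−Δx̄)² = 1880.0000
r_1(Δx) = -1559.0000 / 1880.0000 = -0.829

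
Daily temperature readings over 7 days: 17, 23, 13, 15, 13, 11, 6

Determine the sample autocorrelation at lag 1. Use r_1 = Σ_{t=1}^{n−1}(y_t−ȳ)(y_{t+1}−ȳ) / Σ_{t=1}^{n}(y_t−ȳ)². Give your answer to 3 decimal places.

Mean ȳ = (17 + 23 + 13 + 15 + 13 + 11 + 6)/7 = 14.0000
Deviations from mean: 3.0000, 9.0000, -1.0000, 1.0000, -1.0000, -3.0000, -8.0000
Σ(y_t−ȳ)(y_{t+1}−ȳ) = (27.0000) + (-9.0000) + (-1.0000) + (-1.0000) + (3.0000) + (24.0000) = 43.0000
Denominator Σ(y_t−ȳ)² = 166.0000
r_1 = 43.0000 / 166.0000 = 0.259

0.259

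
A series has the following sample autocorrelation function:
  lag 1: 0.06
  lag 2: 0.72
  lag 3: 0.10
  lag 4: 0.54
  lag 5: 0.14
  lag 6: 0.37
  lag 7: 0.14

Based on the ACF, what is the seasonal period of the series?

The largest autocorrelation is r_2 = 0.72, with weaker echoes at lags 4 (0.54) and 6 (0.37); the remaining lags stay at or below 0.14.
The dominant spike at lag 2 indicates a seasonal period of 2.

2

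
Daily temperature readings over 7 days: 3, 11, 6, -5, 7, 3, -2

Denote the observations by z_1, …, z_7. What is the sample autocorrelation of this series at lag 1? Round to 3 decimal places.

-0.192

Mean z̄ = (3 + 11 + 6 − 5 + 7 + 3 − 2)/7 = 3.2857
Numerator Σ_{t=1}^{6}(z_t−z̄)(z_{t+1}−z̄) = -34.0816
Denominator Σ(z_t−z̄)² = 177.4286
r_1 = -34.0816 / 177.4286 = -0.192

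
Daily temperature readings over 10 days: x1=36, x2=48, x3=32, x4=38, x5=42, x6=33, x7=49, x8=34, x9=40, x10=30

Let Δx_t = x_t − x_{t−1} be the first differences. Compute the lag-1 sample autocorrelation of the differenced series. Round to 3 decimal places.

First differences Δx: 12, -16, 6, 4, -9, 16, -15, 6, -10
Mean of differences = -0.6667
Numerator Σ(Δx_t−Δx̄)(Δx_{t+1}−Δx̄) = -839.7778
Denominator Σ(Δx_t−Δx̄)² = 1146.0000
r_1(Δx) = -839.7778 / 1146.0000 = -0.733

-0.733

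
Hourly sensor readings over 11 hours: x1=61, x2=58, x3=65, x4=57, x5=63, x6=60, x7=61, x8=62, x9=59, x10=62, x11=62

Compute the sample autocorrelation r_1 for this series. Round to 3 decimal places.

-0.779

Mean x̄ = (61 + 58 + 65 + 57 + 63 + 60 + 61 + 62 + 59 + 62 + 62)/11 = 60.9091
Numerator Σ_{t=1}^{10}(x_t−x̄)(x_{t+1}−x̄) = -41.1901
Denominator Σ(x_t−x̄)² = 52.9091
r_1 = -41.1901 / 52.9091 = -0.779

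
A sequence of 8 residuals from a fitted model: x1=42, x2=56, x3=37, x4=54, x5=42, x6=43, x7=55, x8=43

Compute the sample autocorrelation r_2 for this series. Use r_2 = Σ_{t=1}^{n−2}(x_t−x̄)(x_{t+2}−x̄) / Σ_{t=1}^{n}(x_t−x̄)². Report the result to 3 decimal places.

0.279

Mean x̄ = (42 + 56 + 37 + 54 + 42 + 43 + 55 + 43)/8 = 46.5000
Numerator Σ_{t=1}^{6}(x_t−x̄)(x_{t+2}−x̄) = 104.5000
Denominator Σ(x_t−x̄)² = 374.0000
r_2 = 104.5000 / 374.0000 = 0.279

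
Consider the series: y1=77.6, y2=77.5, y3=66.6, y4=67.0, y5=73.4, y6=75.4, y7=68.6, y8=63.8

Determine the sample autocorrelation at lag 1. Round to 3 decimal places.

Mean ȳ = (77.6 + 77.5 + 66.6 + 67.0 + 73.4 + 75.4 + 68.6 + 63.8)/8 = 71.2375
Deviations from mean: 6.3625, 6.2625, -4.6375, -4.2375, 2.1625, 4.1625, -2.6375, -7.4375
Σ(y_t−ȳ)(y_{t+1}−ȳ) = (39.8452) + (-29.0423) + (19.6514) + (-9.1636) + (9.0014) + (-10.9786) + (19.6164) = 38.9298
Denominator Σ(y_t−ȳ)² = 203.4388
r_1 = 38.9298 / 203.4388 = 0.191

0.191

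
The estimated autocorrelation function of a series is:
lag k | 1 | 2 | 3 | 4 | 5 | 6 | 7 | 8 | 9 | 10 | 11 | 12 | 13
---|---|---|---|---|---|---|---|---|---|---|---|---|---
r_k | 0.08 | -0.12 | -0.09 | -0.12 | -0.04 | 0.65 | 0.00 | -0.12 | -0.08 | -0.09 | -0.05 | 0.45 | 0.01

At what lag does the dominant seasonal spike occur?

The largest autocorrelation is r_6 = 0.65, with a weaker echo at lag 12 (0.45); the remaining lags stay at or below 0.08.
The dominant spike at lag 6 indicates a seasonal period of 6.

6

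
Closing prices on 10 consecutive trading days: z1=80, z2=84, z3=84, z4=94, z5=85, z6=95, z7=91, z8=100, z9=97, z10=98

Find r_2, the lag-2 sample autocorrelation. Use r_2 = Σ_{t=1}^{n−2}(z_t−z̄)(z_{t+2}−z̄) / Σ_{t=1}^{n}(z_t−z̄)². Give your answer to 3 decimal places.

0.470

Mean z̄ = (80 + 84 + 84 + 94 + 85 + 95 + 91 + 100 + 97 + 98)/10 = 90.8000
Numerator Σ_{t=1}^{8}(z_t−z̄)(z_{t+2}−z̄) = 209.5200
Denominator Σ(z_t−z̄)² = 445.6000
r_2 = 209.5200 / 445.6000 = 0.470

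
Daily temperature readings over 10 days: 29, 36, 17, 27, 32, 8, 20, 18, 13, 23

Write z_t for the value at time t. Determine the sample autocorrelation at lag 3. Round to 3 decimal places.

Mean z̄ = (29 + 36 + 17 + 27 + 32 + 8 + 20 + 18 + 13 + 23)/10 = 22.3000
Σ(z_t−z̄)(z_{t+3}−z̄) = (31.4900) + (132.8900) + (75.7900) + (-10.8100) + (-41.7100) + (132.9900) + (-1.6100) = 319.0300
Denominator Σ(z_t−z̄)² = 692.1000
r_3 = 319.0300 / 692.1000 = 0.461

0.461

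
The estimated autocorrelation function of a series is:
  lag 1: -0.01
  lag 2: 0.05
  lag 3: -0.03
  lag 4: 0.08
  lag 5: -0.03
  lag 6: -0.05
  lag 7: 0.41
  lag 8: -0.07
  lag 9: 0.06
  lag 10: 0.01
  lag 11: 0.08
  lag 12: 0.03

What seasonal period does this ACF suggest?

7

The largest autocorrelation is r_7 = 0.41; the remaining lags stay at or below 0.08.
The dominant spike at lag 7 indicates a seasonal period of 7.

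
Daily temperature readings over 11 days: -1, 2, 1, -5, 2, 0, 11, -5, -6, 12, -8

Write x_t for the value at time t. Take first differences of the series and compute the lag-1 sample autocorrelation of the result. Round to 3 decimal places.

-0.507

First differences Δx: 3, -1, -6, 7, -2, 11, -16, -1, 18, -20
Mean of differences = -0.7000
Numerator Σ(Δx_t−Δx̄)(Δx_{t+1}−Δx̄) = -606.4900
Denominator Σ(Δx_t−Δx̄)² = 1196.1000
r_1(Δx) = -606.4900 / 1196.1000 = -0.507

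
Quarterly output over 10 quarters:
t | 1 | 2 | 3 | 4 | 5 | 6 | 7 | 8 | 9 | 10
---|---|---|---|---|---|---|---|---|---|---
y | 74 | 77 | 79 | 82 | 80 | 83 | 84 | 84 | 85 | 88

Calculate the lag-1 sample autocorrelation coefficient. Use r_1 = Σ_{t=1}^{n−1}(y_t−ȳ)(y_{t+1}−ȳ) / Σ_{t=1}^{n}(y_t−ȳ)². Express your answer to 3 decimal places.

0.531

Mean ȳ = (74 + 77 + 79 + 82 + 80 + 83 + 84 + 84 + 85 + 88)/10 = 81.6000
Numerator Σ_{t=1}^{9}(y_t−ȳ)(y_{t+1}−ȳ) = 82.0400
Denominator Σ(y_t−ȳ)² = 154.4000
r_1 = 82.0400 / 154.4000 = 0.531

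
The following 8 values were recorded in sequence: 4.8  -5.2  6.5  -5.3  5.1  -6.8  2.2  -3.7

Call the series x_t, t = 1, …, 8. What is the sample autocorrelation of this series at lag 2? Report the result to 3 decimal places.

0.779

Mean x̄ = (4.8 − 5.2 + 6.5 − 5.3 + 5.1 − 6.8 + 2.2 − 3.7)/8 = -0.3000
Σ(x_t−x̄)(x_{t+2}−x̄) = (34.6800) + (24.5000) + (36.7200) + (32.5000) + (13.5000) + (22.1000) = 164.0000
Denominator Σ(x_t−x̄)² = 210.4800
r_2 = 164.0000 / 210.4800 = 0.779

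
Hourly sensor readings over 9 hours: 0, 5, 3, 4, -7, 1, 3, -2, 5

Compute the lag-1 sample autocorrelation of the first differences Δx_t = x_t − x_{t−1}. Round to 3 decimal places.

First differences Δx: 5, -2, 1, -11, 8, 2, -5, 7
Mean of differences = 0.6250
Numerator Σ(Δx_t−Δx̄)(Δx_{t+1}−Δx̄) = -136.0156
Denominator Σ(Δx_t−Δx̄)² = 289.8750
r_1(Δx) = -136.0156 / 289.8750 = -0.469

-0.469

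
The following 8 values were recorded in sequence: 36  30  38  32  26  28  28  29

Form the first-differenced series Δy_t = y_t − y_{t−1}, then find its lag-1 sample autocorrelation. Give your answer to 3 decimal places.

First differences Δy: -6, 8, -6, -6, 2, 0, 1
Mean of differences = -1.0000
Numerator Σ(Δy_t−Δȳ)(Δy_{t+1}−Δȳ) = -75.0000
Denominator Σ(Δy_t−Δȳ)² = 170.0000
r_1(Δy) = -75.0000 / 170.0000 = -0.441

-0.441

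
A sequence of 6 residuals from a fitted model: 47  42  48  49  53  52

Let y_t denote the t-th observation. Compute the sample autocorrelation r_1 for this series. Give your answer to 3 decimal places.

0.397

Mean ȳ = (47 + 42 + 48 + 49 + 53 + 52)/6 = 48.5000
Numerator Σ_{t=1}^{5}(y_t−ȳ)(y_{t+1}−ȳ) = 30.7500
Denominator Σ(y_t−ȳ)² = 77.5000
r_1 = 30.7500 / 77.5000 = 0.397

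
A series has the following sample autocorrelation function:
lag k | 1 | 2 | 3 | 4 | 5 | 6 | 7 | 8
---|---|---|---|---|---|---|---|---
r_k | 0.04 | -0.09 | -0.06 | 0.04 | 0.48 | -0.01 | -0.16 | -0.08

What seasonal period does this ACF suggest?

The largest autocorrelation is r_5 = 0.48; the remaining lags stay at or below 0.04.
The dominant spike at lag 5 indicates a seasonal period of 5.

5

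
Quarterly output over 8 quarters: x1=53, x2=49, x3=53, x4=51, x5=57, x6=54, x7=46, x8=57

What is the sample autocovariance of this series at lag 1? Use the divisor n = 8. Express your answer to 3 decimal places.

-5.406

Mean x̄ = (53 + 49 + 53 + 51 + 57 + 54 + 46 + 57)/8 = 52.5000
Deviations: 0.5000, -3.5000, 0.5000, -1.5000, 4.5000, 1.5000, -6.5000, 4.5000
Σ_{t=1}^{7}(x_t−x̄)(x_{t+1}−x̄) = -43.2500
γ_1 = -43.2500 / 8 = -5.406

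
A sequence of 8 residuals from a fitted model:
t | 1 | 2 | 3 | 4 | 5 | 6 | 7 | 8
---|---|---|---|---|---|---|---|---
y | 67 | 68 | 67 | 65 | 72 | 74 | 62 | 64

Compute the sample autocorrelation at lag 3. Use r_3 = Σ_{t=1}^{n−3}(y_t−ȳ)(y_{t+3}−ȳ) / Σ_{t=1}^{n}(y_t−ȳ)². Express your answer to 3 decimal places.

Mean ȳ = (67 + 68 + 67 + 65 + 72 + 74 + 62 + 64)/8 = 67.3750
Σ(y_t−ȳ)(y_{t+3}−ȳ) = (0.8906) + (2.8906) + (-2.4844) + (12.7656) + (-15.6094) = -1.5469
Denominator Σ(y_t−ȳ)² = 111.8750
r_3 = -1.5469 / 111.8750 = -0.014

-0.014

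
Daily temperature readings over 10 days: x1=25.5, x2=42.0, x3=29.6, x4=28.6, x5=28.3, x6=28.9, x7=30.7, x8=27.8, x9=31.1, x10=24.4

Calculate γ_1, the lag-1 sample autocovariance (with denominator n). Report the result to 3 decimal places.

-6.281

Mean x̄ = (25.5 + 42.0 + 29.6 + 28.6 + 28.3 + 28.9 + 30.7 + 27.8 + 31.1 + 24.4)/10 = 29.6900
Σ_{t=1}^{9}(x_t−x̄)(x_{t+1}−x̄) = -62.8061
γ_1 = -62.8061 / 10 = -6.281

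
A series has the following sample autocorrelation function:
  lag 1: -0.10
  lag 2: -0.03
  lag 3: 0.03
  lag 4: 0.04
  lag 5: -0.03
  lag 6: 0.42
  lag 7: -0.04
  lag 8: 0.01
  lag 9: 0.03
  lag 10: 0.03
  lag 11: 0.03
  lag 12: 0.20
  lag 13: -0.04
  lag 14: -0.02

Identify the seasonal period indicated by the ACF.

The largest autocorrelation is r_6 = 0.42, with a weaker echo at lag 12 (0.20); the remaining lags stay at or below 0.04.
The dominant spike at lag 6 indicates a seasonal period of 6.

6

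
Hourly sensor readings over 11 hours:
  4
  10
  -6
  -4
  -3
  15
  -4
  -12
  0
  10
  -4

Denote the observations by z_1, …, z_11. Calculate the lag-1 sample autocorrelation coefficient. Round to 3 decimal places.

-0.125

Mean z̄ = (4 + 10 − 6 − 4 − 3 + 15 − 4 − 12 + 0 + 10 − 4)/11 = 0.5455
Numerator Σ_{t=1}^{10}(z_t−z̄)(z_{t+1}−z̄) = -84.5702
Denominator Σ(z_t−z̄)² = 674.7273
r_1 = -84.5702 / 674.7273 = -0.125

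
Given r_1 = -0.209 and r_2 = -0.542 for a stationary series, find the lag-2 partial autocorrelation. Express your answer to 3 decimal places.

φ_{22} = (r_2 − r_1²) / (1 − r_1²)
r_1² = (-0.209)² = 0.043681
Numerator = -0.542 − 0.0437 = -0.5857; denominator = 1 − 0.0437 = 0.9563
φ_{22} = -0.5857 / 0.9563 = -0.612

-0.612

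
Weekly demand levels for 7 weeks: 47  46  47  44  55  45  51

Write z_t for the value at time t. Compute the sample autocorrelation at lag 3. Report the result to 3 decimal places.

-0.221

Mean z̄ = (47 + 46 + 47 + 44 + 55 + 45 + 51)/7 = 47.8571
Deviations from mean: -0.8571, -1.8571, -0.8571, -3.8571, 7.1429, -2.8571, 3.1429
Σ(z_t−z̄)(z_{t+3}−z̄) = (3.3061) + (-13.2653) + (2.4490) + (-12.1224) = -19.6327
Denominator Σ(z_t−z̄)² = 88.8571
r_3 = -19.6327 / 88.8571 = -0.221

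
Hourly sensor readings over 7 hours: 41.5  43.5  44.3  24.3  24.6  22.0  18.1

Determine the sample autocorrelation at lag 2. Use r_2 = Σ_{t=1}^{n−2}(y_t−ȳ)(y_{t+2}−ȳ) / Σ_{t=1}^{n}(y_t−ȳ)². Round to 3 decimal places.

0.146

Mean ȳ = (41.5 + 43.5 + 44.3 + 24.3 + 24.6 + 22.0 + 18.1)/7 = 31.1857
Σ(y_t−ȳ)(y_{t+2}−ȳ) = (135.2645) + (-84.7927) + (-86.3669) + (63.2502) + (86.1788) = 113.5339
Denominator Σ(y_t−ȳ)² = 776.4086
r_2 = 113.5339 / 776.4086 = 0.146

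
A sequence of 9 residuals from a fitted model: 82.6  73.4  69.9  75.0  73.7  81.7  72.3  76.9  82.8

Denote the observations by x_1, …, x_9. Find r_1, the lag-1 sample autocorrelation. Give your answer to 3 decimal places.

-0.109

Mean x̄ = (82.6 + 73.4 + 69.9 + 75.0 + 73.7 + 81.7 + 72.3 + 76.9 + 82.8)/9 = 76.4778
Numerator Σ_{t=1}^{8}(x_t−x̄)(x_{t+1}−x̄) = -20.1905
Denominator Σ(x_t−x̄)² = 184.9956
r_1 = -20.1905 / 184.9956 = -0.109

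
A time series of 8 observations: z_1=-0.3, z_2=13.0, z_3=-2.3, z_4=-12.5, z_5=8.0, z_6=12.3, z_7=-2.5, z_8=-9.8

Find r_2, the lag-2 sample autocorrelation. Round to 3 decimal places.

-0.745

Mean z̄ = (-0.3 + 13.0 − 2.3 − 12.5 + 8.0 + 12.3 − 2.5 − 9.8)/8 = 0.7375
Deviations from mean: -1.0375, 12.2625, -3.0375, -13.2375, 7.2625, 11.5625, -3.2375, -10.5375
Σ(z_t−z̄)(z_{t+2}−z̄) = (3.1514) + (-162.3248) + (-22.0598) + (-153.0586) + (-23.5123) + (-121.8398) = -479.6441
Denominator Σ(z_t−z̄)² = 643.8588
r_2 = -479.6441 / 643.8588 = -0.745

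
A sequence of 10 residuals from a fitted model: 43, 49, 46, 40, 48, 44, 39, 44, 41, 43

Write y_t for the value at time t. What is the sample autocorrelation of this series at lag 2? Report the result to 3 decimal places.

Mean ȳ = (43 + 49 + 46 + 40 + 48 + 44 + 39 + 44 + 41 + 43)/10 = 43.7000
Numerator Σ_{t=1}^{8}(y_t−ȳ)(y_{t+2}−ȳ) = -20.0800
Denominator Σ(y_t−ȳ)² = 96.1000
r_2 = -20.0800 / 96.1000 = -0.209

-0.209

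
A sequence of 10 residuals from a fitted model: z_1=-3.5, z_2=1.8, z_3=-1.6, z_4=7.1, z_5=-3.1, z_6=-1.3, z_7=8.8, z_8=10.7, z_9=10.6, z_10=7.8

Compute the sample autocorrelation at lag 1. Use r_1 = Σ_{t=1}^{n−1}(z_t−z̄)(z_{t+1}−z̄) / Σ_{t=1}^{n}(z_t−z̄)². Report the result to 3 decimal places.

Mean z̄ = (-3.5 + 1.8 − 1.6 + 7.1 − 3.1 − 1.3 + 8.8 + 10.7 + 10.6 + 7.8)/10 = 3.7300
Numerator Σ_{t=1}^{9}(z_t−z̄)(z_{t+1}−z̄) = 103.2971
Denominator Σ(z_t−z̄)² = 305.7610
r_1 = 103.2971 / 305.7610 = 0.338

0.338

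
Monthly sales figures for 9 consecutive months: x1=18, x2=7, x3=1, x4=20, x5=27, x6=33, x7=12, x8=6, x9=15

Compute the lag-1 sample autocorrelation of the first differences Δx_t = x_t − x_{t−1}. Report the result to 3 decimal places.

0.062

First differences Δx: -11, -6, 19, 7, 6, -21, -6, 9
Mean of differences = -0.3750
Numerator Σ(Δx_t−Δx̄)(Δx_{t+1}−Δx̄) = 72.4844
Denominator Σ(Δx_t−Δx̄)² = 1159.8750
r_1(Δx) = 72.4844 / 1159.8750 = 0.062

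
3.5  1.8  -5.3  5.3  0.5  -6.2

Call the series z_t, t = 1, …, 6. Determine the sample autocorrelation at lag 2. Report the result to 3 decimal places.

-0.404

Mean z̄ = (3.5 + 1.8 − 5.3 + 5.3 + 0.5 − 6.2)/6 = -0.0667
Σ(z_t−z̄)(z_{t+2}−z̄) = (-18.6656) + (10.0178) + (-2.9656) + (-32.9156) = -44.5289
Denominator Σ(z_t−z̄)² = 110.3333
r_2 = -44.5289 / 110.3333 = -0.404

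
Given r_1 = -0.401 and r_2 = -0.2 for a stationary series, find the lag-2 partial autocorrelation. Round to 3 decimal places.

-0.430

φ_{22} = (r_2 − r_1²) / (1 − r_1²)
r_1² = (-0.401)² = 0.160801
Numerator = -0.2 − 0.1608 = -0.3608; denominator = 1 − 0.1608 = 0.8392
φ_{22} = -0.3608 / 0.8392 = -0.430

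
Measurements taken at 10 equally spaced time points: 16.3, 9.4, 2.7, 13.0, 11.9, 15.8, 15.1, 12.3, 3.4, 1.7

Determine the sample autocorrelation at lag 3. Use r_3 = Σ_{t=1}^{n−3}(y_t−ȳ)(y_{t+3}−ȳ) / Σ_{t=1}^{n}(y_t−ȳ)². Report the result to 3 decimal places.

-0.311

Mean ȳ = (16.3 + 9.4 + 2.7 + 13.0 + 11.9 + 15.8 + 15.1 + 12.3 + 3.4 + 1.7)/10 = 10.1600
Σ(y_t−ȳ)(y_{t+3}−ȳ) = (17.4376) + (-1.3224) + (-42.0744) + (14.0296) + (3.7236) + (-38.1264) + (-41.7924) = -88.1248
Denominator Σ(y_t−ȳ)² = 283.0840
r_3 = -88.1248 / 283.0840 = -0.311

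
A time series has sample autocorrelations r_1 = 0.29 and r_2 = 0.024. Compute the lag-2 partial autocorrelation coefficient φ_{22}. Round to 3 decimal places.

-0.066

φ_{22} = (r_2 − r_1²) / (1 − r_1²)
r_1² = (0.29)² = 0.0841
Numerator = 0.024 − 0.0841 = -0.0601; denominator = 1 − 0.0841 = 0.9159
φ_{22} = -0.0601 / 0.9159 = -0.066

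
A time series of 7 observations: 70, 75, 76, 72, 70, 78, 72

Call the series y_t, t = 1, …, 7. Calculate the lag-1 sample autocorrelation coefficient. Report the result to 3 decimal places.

Mean ȳ = (70 + 75 + 76 + 72 + 70 + 78 + 72)/7 = 73.2857
Σ(y_t−ȳ)(y_{t+1}−ȳ) = (-5.6327) + (4.6531) + (-3.4898) + (4.2245) + (-15.4898) + (-6.0612) = -21.7959
Denominator Σ(y_t−ȳ)² = 57.4286
r_1 = -21.7959 / 57.4286 = -0.380

-0.380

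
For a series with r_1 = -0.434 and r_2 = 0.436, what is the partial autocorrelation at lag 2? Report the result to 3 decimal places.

0.305

φ_{22} = (r_2 − r_1²) / (1 − r_1²)
r_1² = (-0.434)² = 0.188356
Numerator = 0.436 − 0.1884 = 0.2476; denominator = 1 − 0.1884 = 0.8116
φ_{22} = 0.2476 / 0.8116 = 0.305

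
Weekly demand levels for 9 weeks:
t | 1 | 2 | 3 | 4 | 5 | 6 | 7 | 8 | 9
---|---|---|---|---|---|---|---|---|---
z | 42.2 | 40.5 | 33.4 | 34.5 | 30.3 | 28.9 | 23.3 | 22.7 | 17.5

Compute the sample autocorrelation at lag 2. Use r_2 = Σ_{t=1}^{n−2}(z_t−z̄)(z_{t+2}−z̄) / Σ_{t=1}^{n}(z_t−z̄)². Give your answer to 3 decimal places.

0.319

Mean z̄ = (42.2 + 40.5 + 33.4 + 34.5 + 30.3 + 28.9 + 23.3 + 22.7 + 17.5)/9 = 30.3667
Numerator Σ_{t=1}^{7}(z_t−z̄)(z_{t+2}−z̄) = 174.1544
Denominator Σ(z_t−z̄)² = 545.4200
r_2 = 174.1544 / 545.4200 = 0.319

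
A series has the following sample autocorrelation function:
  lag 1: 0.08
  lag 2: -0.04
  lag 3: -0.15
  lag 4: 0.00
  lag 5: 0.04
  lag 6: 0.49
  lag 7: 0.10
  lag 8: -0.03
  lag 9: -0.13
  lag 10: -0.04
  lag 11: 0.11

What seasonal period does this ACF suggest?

6

The largest autocorrelation is r_6 = 0.49; the remaining lags stay at or below 0.11.
The dominant spike at lag 6 indicates a seasonal period of 6.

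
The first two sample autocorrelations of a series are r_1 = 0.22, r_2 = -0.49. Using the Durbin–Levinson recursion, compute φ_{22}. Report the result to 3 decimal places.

φ_{22} = (r_2 − r_1²) / (1 − r_1²)
r_1² = (0.22)² = 0.0484
Numerator = -0.49 − 0.0484 = -0.5384; denominator = 1 − 0.0484 = 0.9516
φ_{22} = -0.5384 / 0.9516 = -0.566

-0.566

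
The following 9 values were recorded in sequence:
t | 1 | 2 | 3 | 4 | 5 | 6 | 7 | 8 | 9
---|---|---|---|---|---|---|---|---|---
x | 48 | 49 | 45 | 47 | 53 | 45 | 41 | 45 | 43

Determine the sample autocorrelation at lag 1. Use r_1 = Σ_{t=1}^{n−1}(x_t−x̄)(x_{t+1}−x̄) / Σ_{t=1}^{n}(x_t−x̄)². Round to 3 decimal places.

Mean x̄ = (48 + 49 + 45 + 47 + 53 + 45 + 41 + 45 + 43)/9 = 46.2222
Numerator Σ_{t=1}^{8}(x_t−x̄)(x_{t+1}−x̄) = 14.2840
Denominator Σ(x_t−x̄)² = 99.5556
r_1 = 14.2840 / 99.5556 = 0.143

0.143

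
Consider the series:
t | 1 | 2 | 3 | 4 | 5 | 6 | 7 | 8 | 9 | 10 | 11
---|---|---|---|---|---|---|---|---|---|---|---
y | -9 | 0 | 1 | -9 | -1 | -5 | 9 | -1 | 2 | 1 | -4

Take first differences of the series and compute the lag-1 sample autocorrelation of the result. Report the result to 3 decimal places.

-0.572

First differences Δy: 9, 1, -10, 8, -4, 14, -10, 3, -1, -5
Mean of differences = 0.5000
Numerator Σ(Δy_t−Δȳ)(Δy_{t+1}−Δȳ) = -337.7500
Denominator Σ(Δy_t−Δȳ)² = 590.5000
r_1(Δy) = -337.7500 / 590.5000 = -0.572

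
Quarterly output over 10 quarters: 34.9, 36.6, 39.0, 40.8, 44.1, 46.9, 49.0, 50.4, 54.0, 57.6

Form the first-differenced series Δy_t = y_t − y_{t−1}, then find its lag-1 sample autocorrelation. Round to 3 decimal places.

First differences Δy: 1.7, 2.4, 1.8, 3.3, 2.8, 2.1, 1.4, 3.6, 3.6
Mean of differences = 2.5222
Numerator Σ(Δy_t−Δȳ)(Δy_{t+1}−Δȳ) = 0.1517
Denominator Σ(Δy_t−Δȳ)² = 5.6556
r_1(Δy) = 0.1517 / 5.6556 = 0.027

0.027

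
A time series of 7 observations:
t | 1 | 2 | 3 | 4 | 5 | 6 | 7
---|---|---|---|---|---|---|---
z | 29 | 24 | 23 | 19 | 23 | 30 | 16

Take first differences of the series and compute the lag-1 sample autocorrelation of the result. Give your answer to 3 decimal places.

-0.250

First differences Δz: -5, -1, -4, 4, 7, -14
Mean of differences = -2.1667
Numerator Σ(Δz_t−Δz̄)(Δz_{t+1}−Δz̄) = -68.6944
Denominator Σ(Δz_t−Δz̄)² = 274.8333
r_1(Δz) = -68.6944 / 274.8333 = -0.250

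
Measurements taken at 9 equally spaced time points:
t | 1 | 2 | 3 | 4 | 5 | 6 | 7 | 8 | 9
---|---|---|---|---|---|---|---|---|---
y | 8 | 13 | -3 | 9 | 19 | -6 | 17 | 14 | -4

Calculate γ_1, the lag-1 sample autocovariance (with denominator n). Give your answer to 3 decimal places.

-38.824

Mean ȳ = (8 + 13 − 3 + 9 + 19 − 6 + 17 + 14 − 4)/9 = 7.4444
Σ_{t=1}^{8}(y_t−ȳ)(y_{t+1}−ȳ) = -349.4198
γ_1 = -349.4198 / 9 = -38.824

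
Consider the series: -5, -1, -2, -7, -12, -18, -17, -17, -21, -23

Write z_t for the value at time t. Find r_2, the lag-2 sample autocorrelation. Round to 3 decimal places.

0.386

Mean z̄ = (-5 − 1 − 2 − 7 − 12 − 18 − 17 − 17 − 21 − 23)/10 = -12.3000
Numerator Σ_{t=1}^{8}(z_t−z̄)(z_{t+2}−z̄) = 224.5200
Denominator Σ(z_t−z̄)² = 582.1000
r_2 = 224.5200 / 582.1000 = 0.386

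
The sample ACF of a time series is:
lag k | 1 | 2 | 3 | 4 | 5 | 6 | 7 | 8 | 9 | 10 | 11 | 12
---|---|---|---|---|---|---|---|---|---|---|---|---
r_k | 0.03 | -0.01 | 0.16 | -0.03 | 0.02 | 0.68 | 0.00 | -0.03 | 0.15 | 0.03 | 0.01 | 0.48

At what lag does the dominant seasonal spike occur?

The largest autocorrelation is r_6 = 0.68, with a weaker echo at lag 12 (0.48); the remaining lags stay at or below 0.16.
The dominant spike at lag 6 indicates a seasonal period of 6.

6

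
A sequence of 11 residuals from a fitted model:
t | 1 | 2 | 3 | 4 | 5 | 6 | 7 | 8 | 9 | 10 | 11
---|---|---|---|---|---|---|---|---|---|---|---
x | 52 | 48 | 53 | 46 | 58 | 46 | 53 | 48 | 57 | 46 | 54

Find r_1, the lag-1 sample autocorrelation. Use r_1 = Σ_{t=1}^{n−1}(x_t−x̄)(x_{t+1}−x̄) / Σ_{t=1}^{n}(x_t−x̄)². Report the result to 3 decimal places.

-0.857

Mean x̄ = (52 + 48 + 53 + 46 + 58 + 46 + 53 + 48 + 57 + 46 + 54)/11 = 51.0000
Numerator Σ_{t=1}^{10}(x_t−x̄)(x_{t+1}−x̄) = -168.0000
Denominator Σ(x_t−x̄)² = 196.0000
r_1 = -168.0000 / 196.0000 = -0.857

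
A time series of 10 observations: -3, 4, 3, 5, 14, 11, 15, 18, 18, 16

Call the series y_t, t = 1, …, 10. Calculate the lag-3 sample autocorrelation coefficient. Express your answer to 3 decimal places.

Mean ȳ = (-3 + 4 + 3 + 5 + 14 + 11 + 15 + 18 + 18 + 16)/10 = 10.1000
Σ(y_t−ȳ)(y_{t+3}−ȳ) = (66.8100) + (-23.7900) + (-6.3900) + (-24.9900) + (30.8100) + (7.1100) + (28.9100) = 78.4700
Denominator Σ(y_t−ȳ)² = 484.9000
r_3 = 78.4700 / 484.9000 = 0.162

0.162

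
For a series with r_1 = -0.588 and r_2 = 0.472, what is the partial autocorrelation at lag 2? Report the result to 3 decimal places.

φ_{22} = (r_2 − r_1²) / (1 − r_1²)
r_1² = (-0.588)² = 0.345744
Numerator = 0.472 − 0.3457 = 0.1263; denominator = 1 − 0.3457 = 0.6543
φ_{22} = 0.1263 / 0.6543 = 0.193

0.193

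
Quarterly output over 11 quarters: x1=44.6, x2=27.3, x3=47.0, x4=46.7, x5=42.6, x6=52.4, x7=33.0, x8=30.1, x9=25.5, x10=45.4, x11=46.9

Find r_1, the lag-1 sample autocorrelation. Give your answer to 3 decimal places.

0.041

Mean x̄ = (44.6 + 27.3 + 47.0 + 46.7 + 42.6 + 52.4 + 33.0 + 30.1 + 25.5 + 45.4 + 46.9)/11 = 40.1364
Numerator Σ_{t=1}^{10}(x_t−x̄)(x_{t+1}−x̄) = 35.5950
Denominator Σ(x_t−x̄)² = 870.6855
r_1 = 35.5950 / 870.6855 = 0.041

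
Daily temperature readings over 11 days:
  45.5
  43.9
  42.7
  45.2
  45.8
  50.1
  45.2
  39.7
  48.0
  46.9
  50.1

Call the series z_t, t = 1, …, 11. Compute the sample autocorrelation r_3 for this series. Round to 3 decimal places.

-0.323

Mean z̄ = (45.5 + 43.9 + 42.7 + 45.2 + 45.8 + 50.1 + 45.2 + 39.7 + 48.0 + 46.9 + 50.1)/11 = 45.7364
Numerator Σ_{t=1}^{8}(z_t−z̄)(z_{t+3}−z̄) = -30.4231
Denominator Σ(z_t−z̄)² = 94.2255
r_3 = -30.4231 / 94.2255 = -0.323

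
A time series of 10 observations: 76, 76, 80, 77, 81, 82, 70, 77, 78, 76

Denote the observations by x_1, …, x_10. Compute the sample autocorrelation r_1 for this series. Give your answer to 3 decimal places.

-0.192

Mean x̄ = (76 + 76 + 80 + 77 + 81 + 82 + 70 + 77 + 78 + 76)/10 = 77.3000
Numerator Σ_{t=1}^{9}(x_t−x̄)(x_{t+1}−x̄) = -19.5900
Denominator Σ(x_t−x̄)² = 102.1000
r_1 = -19.5900 / 102.1000 = -0.192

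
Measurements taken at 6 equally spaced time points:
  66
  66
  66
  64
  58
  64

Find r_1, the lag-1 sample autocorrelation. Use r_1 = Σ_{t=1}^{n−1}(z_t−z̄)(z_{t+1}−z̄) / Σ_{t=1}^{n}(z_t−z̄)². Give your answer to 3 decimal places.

0.167

Mean z̄ = (66 + 66 + 66 + 64 + 58 + 64)/6 = 64.0000
Numerator Σ_{t=1}^{5}(z_t−z̄)(z_{t+1}−z̄) = 8.0000
Denominator Σ(z_t−z̄)² = 48.0000
r_1 = 8.0000 / 48.0000 = 0.167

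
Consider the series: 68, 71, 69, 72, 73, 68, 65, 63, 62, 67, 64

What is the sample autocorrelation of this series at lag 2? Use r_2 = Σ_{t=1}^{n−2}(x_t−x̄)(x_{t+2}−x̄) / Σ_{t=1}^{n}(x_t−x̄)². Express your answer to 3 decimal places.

0.343

Mean x̄ = (68 + 71 + 69 + 72 + 73 + 68 + 65 + 63 + 62 + 67 + 64)/11 = 67.4545
Numerator Σ_{t=1}^{9}(x_t−x̄)(x_{t+2}−x̄) = 46.2231
Denominator Σ(x_t−x̄)² = 134.7273
r_2 = 46.2231 / 134.7273 = 0.343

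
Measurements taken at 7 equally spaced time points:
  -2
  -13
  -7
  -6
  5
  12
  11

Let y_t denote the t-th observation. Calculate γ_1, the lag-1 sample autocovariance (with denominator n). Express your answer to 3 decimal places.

45.857

Mean ȳ = (-2 − 13 − 7 − 6 + 5 + 12 + 11)/7 = 0.0000
Deviations: -2.0000, -13.0000, -7.0000, -6.0000, 5.0000, 12.0000, 11.0000
Σ_{t=1}^{6}(y_t−ȳ)(y_{t+1}−ȳ) = 321.0000
γ_1 = 321.0000 / 7 = 45.857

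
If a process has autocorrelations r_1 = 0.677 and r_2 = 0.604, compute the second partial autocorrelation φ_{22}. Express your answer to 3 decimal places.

φ_{22} = (r_2 − r_1²) / (1 − r_1²)
r_1² = (0.677)² = 0.458329
Numerator = 0.604 − 0.4583 = 0.1457; denominator = 1 − 0.4583 = 0.5417
φ_{22} = 0.1457 / 0.5417 = 0.269

0.269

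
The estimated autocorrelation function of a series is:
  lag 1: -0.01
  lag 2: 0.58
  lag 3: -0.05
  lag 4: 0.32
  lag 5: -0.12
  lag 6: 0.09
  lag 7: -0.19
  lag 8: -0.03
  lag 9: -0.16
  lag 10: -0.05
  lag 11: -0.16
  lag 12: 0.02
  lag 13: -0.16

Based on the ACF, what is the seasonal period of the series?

The largest autocorrelation is r_2 = 0.58, with a weaker echo at lag 4 (0.32); the remaining lags stay at or below 0.09.
The dominant spike at lag 2 indicates a seasonal period of 2.

2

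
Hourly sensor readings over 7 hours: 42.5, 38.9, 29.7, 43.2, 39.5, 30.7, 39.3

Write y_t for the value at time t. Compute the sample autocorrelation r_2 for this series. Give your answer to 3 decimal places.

Mean ȳ = (42.5 + 38.9 + 29.7 + 43.2 + 39.5 + 30.7 + 39.3)/7 = 37.6857
Deviations from mean: 4.8143, 1.2143, -7.9857, 5.5143, 1.8143, -6.9857, 1.6143
Numerator Σ_{t=1}^{5}(y_t−ȳ)(y_{t+2}−ȳ) = -81.8304
Denominator Σ(y_t−ȳ)² = 173.5286
r_2 = -81.8304 / 173.5286 = -0.472

-0.472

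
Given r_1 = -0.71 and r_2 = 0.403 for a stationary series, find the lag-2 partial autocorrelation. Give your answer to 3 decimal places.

φ_{22} = (r_2 − r_1²) / (1 − r_1²)
r_1² = (-0.71)² = 0.5041
Numerator = 0.403 − 0.5041 = -0.1011; denominator = 1 − 0.5041 = 0.4959
φ_{22} = -0.1011 / 0.4959 = -0.204

-0.204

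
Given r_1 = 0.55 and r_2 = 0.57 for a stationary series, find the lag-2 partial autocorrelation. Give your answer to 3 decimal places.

0.384

φ_{22} = (r_2 − r_1²) / (1 − r_1²)
r_1² = (0.55)² = 0.3025
Numerator = 0.57 − 0.3025 = 0.2675; denominator = 1 − 0.3025 = 0.6975
φ_{22} = 0.2675 / 0.6975 = 0.384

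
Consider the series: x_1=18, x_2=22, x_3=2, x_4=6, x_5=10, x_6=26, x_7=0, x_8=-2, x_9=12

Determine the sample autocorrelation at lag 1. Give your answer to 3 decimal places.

-0.037

Mean x̄ = (18 + 22 + 2 + 6 + 10 + 26 + 0 − 2 + 12)/9 = 10.4444
Numerator Σ_{t=1}^{8}(x_t−x̄)(x_{t+1}−x̄) = -29.5309
Denominator Σ(x_t−x̄)² = 790.2222
r_1 = -29.5309 / 790.2222 = -0.037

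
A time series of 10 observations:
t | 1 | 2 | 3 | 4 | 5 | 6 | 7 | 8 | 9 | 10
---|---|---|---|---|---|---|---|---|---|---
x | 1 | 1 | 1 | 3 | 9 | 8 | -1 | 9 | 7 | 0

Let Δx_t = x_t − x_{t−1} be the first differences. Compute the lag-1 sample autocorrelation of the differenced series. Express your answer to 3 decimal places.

First differences Δx: 0, 0, 2, 6, -1, -9, 10, -2, -7
Mean of differences = -0.1111
Numerator Σ(Δx_t−Δx̄)(Δx_{t+1}−Δx̄) = -80.3457
Denominator Σ(Δx_t−Δx̄)² = 274.8889
r_1(Δx) = -80.3457 / 274.8889 = -0.292

-0.292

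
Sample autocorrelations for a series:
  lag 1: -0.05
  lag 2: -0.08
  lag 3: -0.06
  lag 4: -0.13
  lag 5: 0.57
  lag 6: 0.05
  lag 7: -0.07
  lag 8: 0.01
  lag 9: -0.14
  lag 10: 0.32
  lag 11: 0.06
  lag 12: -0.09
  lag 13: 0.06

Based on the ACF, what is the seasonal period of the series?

The largest autocorrelation is r_5 = 0.57, with a weaker echo at lag 10 (0.32); the remaining lags stay at or below 0.06.
The dominant spike at lag 5 indicates a seasonal period of 5.

5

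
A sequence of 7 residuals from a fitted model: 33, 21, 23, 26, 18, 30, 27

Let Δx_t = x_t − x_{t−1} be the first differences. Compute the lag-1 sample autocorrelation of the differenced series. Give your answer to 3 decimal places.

First differences Δx: -12, 2, 3, -8, 12, -3
Mean of differences = -1.0000
Numerator Σ(Δx_t−Δx̄)(Δx_{t+1}−Δx̄) = -166.0000
Denominator Σ(Δx_t−Δx̄)² = 368.0000
r_1(Δx) = -166.0000 / 368.0000 = -0.451

-0.451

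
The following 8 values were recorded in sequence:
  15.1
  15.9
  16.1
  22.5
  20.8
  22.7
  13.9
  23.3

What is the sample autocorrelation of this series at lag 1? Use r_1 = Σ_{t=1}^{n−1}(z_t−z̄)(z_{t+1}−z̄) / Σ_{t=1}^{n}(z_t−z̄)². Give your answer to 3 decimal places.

-0.163

Mean z̄ = (15.1 + 15.9 + 16.1 + 22.5 + 20.8 + 22.7 + 13.9 + 23.3)/8 = 18.7875
Deviations from mean: -3.6875, -2.8875, -2.6875, 3.7125, 2.0125, 3.9125, -4.8875, 4.5125
Σ(z_t−z̄)(z_{t+1}−z̄) = (10.6477) + (7.7602) + (-9.9773) + (7.4714) + (7.8739) + (-19.1223) + (-22.0548) = -17.4014
Denominator Σ(z_t−z̄)² = 106.5488
r_1 = -17.4014 / 106.5488 = -0.163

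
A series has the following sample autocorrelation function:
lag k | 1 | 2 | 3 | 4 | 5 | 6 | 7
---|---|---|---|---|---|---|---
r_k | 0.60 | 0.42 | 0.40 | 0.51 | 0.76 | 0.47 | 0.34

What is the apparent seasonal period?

5

The largest autocorrelation is r_5 = 0.76; the remaining lags stay at or below 0.60. The elevated value at lag 1 (0.60), dropping to 0.42 at lag 2, reflects decaying short-term dependence rather than seasonality.
The dominant spike at lag 5 indicates a seasonal period of 5.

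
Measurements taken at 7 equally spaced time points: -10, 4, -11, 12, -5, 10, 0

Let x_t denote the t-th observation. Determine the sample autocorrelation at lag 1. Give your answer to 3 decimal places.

-0.644

Mean x̄ = (-10 + 4 − 11 + 12 − 5 + 10 + 0)/7 = 0.0000
Σ(x_t−x̄)(x_{t+1}−x̄) = (-40.0000) + (-44.0000) + (-132.0000) + (-60.0000) + (-50.0000) + (0.0000) = -326.0000
Denominator Σ(x_t−x̄)² = 506.0000
r_1 = -326.0000 / 506.0000 = -0.644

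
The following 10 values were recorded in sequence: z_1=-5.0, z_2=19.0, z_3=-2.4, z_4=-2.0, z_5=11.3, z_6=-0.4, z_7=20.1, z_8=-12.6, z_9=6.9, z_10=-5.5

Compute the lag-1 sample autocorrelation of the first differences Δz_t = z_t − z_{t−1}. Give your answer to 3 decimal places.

-0.730

First differences Δz: 24.0, -21.4, 0.4, 13.3, -11.7, 20.5, -32.7, 19.5, -12.4
Mean of differences = -0.0556
Numerator Σ(Δz_t−Δz̄)(Δz_{t+1}−Δz̄) = -2462.7753
Denominator Σ(Δz_t−Δz̄)² = 3371.4222
r_1(Δz) = -2462.7753 / 3371.4222 = -0.730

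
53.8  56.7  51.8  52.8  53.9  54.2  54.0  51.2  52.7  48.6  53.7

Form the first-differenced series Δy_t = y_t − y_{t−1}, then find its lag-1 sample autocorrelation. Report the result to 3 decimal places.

First differences Δy: 2.9, -4.9, 1.0, 1.1, 0.3, -0.2, -2.8, 1.5, -4.1, 5.1
Mean of differences = -0.0100
Numerator Σ(Δy_t−Δȳ)(Δy_{t+1}−Δȳ) = -48.5211
Denominator Σ(Δy_t−Δȳ)² = 87.6690
r_1(Δy) = -48.5211 / 87.6690 = -0.553

-0.553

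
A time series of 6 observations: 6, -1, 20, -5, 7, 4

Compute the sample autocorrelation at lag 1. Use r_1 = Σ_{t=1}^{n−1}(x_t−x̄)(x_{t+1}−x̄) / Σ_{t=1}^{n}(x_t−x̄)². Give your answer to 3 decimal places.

Mean x̄ = (6 − 1 + 20 − 5 + 7 + 4)/6 = 5.1667
Numerator Σ_{t=1}^{5}(x_t−x̄)(x_{t+1}−x̄) = -268.1944
Denominator Σ(x_t−x̄)² = 366.8333
r_1 = -268.1944 / 366.8333 = -0.731

-0.731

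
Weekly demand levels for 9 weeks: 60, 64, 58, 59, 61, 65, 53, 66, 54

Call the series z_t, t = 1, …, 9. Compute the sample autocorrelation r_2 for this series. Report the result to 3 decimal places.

0.321

Mean z̄ = (60 + 64 + 58 + 59 + 61 + 65 + 53 + 66 + 54)/9 = 60.0000
Σ(z_t−z̄)(z_{t+2}−z̄) = (0.0000) + (-4.0000) + (-2.0000) + (-5.0000) + (-7.0000) + (30.0000) + (42.0000) = 54.0000
Denominator Σ(z_t−z̄)² = 168.0000
r_2 = 54.0000 / 168.0000 = 0.321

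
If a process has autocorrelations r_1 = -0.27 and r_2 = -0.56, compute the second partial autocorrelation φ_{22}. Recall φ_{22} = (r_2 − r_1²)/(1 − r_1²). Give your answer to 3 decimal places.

φ_{22} = (r_2 − r_1²) / (1 − r_1²)
r_1² = (-0.27)² = 0.0729
Numerator = -0.56 − 0.0729 = -0.6329; denominator = 1 − 0.0729 = 0.9271
φ_{22} = -0.6329 / 0.9271 = -0.683

-0.683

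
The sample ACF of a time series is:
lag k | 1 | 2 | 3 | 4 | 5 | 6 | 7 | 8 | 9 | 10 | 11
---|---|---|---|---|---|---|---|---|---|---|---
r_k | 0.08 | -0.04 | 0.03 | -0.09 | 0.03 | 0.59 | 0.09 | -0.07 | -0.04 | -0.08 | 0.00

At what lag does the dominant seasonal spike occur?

6

The largest autocorrelation is r_6 = 0.59; the remaining lags stay at or below 0.09.
The dominant spike at lag 6 indicates a seasonal period of 6.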